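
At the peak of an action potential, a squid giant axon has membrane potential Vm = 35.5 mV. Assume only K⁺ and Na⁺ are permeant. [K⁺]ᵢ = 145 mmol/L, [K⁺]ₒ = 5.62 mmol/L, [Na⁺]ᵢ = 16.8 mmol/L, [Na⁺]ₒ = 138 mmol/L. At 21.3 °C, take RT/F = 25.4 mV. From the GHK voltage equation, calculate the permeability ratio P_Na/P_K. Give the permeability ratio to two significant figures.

8.3

Let α = P_Na/P_K. GHK: Vm = 25.4·ln[(Kₒ + α·Naₒ)/(Kᵢ + α·Naᵢ)].
e^(Vm/25.4) = e^(35.5/25.4) = 4.0456
So 4.0456·(Kᵢ + α·Naᵢ) = Kₒ + α·Naₒ → α = (4.0456·145.0 − 5.62) / (138.0 − 4.0456·16.8)
α = (586.6 − 5.62) / (138.0 − 67.97) = 581/70.03 = 8.296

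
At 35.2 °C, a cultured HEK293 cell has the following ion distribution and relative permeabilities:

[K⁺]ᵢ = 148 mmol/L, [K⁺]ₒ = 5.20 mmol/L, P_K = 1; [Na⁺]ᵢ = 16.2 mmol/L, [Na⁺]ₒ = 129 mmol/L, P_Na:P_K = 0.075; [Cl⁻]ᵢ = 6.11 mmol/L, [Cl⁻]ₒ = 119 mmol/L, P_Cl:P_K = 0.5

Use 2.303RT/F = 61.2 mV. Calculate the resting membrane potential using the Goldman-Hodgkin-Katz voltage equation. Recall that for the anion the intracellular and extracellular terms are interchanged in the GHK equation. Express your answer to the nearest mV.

Vm = 61.2 · log₁₀[(Σ P·[cation]ₒ + Σ P·[anion]ᵢ) / (Σ P·[cation]ᵢ + Σ P·[anion]ₒ)]
Numerator = 1×5.20 + 0.075×129 + 0.5×6.11 = 17.93
Denominator = 1×148 + 0.075×16.2 + 0.5×119 = 208.7
Vm = 61.2 · log₁₀(0.085907) = 61.2 × (-1.0660) = -65.24 mV

-65 mV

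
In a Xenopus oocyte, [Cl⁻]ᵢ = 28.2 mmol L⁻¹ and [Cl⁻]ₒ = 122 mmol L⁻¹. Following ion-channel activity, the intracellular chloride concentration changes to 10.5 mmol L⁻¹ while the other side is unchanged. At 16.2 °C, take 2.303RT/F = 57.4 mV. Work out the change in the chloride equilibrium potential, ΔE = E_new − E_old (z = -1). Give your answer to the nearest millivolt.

-25 mV

E_old = (57.4/-1)·log₁₀(122/28.2) = -36.51 mV
E_new = (57.4/-1)·log₁₀(122/10.5) = -61.14 mV
ΔE = -61.14 − (-36.51) = -24.63 mV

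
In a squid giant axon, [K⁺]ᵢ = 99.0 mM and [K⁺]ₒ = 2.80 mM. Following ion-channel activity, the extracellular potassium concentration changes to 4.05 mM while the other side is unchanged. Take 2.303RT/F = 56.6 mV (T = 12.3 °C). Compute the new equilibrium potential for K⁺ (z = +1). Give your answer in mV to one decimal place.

After the shift: [K⁺]_out = 4.05, [K⁺]_in = 99.0 mM.
E_new = (56.6/1)·log₁₀(4.05/99.0) = 56.60 · (-1.3882) = -78.57 mV

-78.6 mV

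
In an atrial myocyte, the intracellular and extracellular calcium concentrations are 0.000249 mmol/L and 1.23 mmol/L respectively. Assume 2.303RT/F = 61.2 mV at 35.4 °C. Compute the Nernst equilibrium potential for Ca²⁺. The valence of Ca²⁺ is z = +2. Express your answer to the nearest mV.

113 mV

E = (61.2/z) · log₁₀([Ca²⁺]_out/[Ca²⁺]_in) with z = +2.
= (61.2/2) · log₁₀(1.23/0.000249) = 30.60 · log₁₀(4940)
= 30.60 · (3.6937) = 113.03 mV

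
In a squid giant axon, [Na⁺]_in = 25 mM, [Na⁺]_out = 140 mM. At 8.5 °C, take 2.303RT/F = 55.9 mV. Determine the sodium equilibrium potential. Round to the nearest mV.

42 mV

E = (55.9/z) · log₁₀([Na⁺]_out/[Na⁺]_in) with z = +1.
= (55.9/1) · log₁₀(140/25) = 55.90 · log₁₀(5.6)
= 55.90 · (0.7482) = 41.82 mV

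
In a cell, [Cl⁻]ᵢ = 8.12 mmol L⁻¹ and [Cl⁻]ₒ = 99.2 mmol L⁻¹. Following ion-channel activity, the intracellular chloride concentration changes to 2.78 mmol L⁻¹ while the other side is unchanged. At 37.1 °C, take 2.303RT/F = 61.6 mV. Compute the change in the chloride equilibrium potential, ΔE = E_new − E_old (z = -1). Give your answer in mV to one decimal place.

-28.7 mV

E_old = (61.6/-1)·log₁₀(99.2/8.12) = -66.96 mV
E_new = (61.6/-1)·log₁₀(99.2/2.78) = -95.63 mV
ΔE = -95.63 − (-66.96) = -28.68 mV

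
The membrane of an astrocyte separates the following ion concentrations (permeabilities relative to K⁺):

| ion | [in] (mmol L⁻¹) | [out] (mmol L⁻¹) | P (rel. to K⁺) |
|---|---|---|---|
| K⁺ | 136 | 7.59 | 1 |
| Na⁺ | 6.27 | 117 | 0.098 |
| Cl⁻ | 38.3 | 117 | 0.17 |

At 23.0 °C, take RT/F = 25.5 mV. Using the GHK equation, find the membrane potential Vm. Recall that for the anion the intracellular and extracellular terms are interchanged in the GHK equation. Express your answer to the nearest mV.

Vm = 25.5 · ln[(Σ P·[cation]ₒ + Σ P·[anion]ᵢ) / (Σ P·[cation]ᵢ + Σ P·[anion]ₒ)]
Numerator = 1×7.59 + 0.098×117 + 0.17×38.3 = 25.57
Denominator = 1×136 + 0.098×6.27 + 0.17×117 = 156.5
Vm = 25.5 · ln(0.16336) = 25.5 × (-1.8118) = -46.20 mV

-46 mV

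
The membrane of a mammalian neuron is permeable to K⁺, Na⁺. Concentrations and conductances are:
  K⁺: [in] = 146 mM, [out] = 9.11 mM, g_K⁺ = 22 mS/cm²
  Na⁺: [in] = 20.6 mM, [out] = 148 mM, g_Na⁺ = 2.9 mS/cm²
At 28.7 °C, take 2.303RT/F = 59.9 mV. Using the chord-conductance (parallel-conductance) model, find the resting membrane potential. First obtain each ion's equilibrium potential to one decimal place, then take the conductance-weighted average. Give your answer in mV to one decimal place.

-57.8 mV

E_K⁺ = (59.9/1)·log₁₀(9.11/146) = -72.2 mV
E_Na⁺ = (59.9/1)·log₁₀(148/20.6) = 51.3 mV
Vm = (Σ gᵢEᵢ)/(Σ gᵢ) = (22·-72.2 + 2.9·51.3) / (22 + 2.9)
= -1439.63 / 24.9 = -57.82 mV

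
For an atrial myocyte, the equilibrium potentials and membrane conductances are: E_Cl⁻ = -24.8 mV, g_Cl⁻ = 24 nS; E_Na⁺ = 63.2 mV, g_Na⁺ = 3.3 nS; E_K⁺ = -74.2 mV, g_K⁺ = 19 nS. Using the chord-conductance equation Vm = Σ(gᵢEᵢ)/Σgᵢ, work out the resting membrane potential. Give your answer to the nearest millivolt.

Σ gᵢEᵢ = 24·(-24.8) + 3.3·(63.2) + 19·(-74.2) = -1796.44
Σ gᵢ = 24 + 3.3 + 19 = 46.3
Vm = -1796.44 / 46.3 = -38.80 mV

-39 mV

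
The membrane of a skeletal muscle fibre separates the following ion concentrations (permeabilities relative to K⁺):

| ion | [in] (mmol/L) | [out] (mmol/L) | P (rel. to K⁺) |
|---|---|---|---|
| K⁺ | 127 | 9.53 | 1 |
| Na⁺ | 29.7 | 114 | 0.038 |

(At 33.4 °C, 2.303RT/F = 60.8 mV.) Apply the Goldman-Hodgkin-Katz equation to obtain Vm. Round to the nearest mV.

-59 mV

Vm = 60.8 · log₁₀[(Σ P·[cation]ₒ + Σ P·[anion]ᵢ) / (Σ P·[cation]ᵢ + Σ P·[anion]ₒ)]
Numerator = 1×9.53 + 0.038×114 = 13.86
Denominator = 1×127 + 0.038×29.7 = 128.1
Vm = 60.8 · log₁₀(0.10819) = 60.8 × (-0.9658) = -58.72 mV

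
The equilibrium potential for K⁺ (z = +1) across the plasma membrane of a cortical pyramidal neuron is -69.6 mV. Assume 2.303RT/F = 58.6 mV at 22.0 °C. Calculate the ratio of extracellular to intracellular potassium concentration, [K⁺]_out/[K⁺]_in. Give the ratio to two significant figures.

log₁₀([out]/[in]) = E·z/(58.6) = -69.6 × 1 / 58.6 = -1.1877
[out]/[in] = 10^(-1.1877) = 0.06491

0.065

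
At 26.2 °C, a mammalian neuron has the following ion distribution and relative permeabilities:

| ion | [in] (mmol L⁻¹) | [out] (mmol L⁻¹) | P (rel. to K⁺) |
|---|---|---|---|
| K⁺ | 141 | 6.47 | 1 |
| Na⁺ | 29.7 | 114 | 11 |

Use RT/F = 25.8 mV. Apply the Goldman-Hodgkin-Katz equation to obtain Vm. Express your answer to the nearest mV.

Vm = 25.8 · ln[(Σ P·[cation]ₒ + Σ P·[anion]ᵢ) / (Σ P·[cation]ᵢ + Σ P·[anion]ₒ)]
Numerator = 1×6.47 + 11×114 = 1260
Denominator = 1×141 + 11×29.7 = 467.7
Vm = 25.8 · ln(2.695) = 25.8 × (0.9914) = 25.58 mV

26 mV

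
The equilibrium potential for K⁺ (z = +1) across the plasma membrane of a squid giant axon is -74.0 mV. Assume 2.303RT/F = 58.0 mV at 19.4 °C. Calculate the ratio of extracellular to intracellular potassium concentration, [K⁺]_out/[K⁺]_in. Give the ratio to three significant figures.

log₁₀([out]/[in]) = E·z/(58.0) = -74.0 × 1 / 58.0 = -1.2759
[out]/[in] = 10^(-1.2759) = 0.05298

0.0530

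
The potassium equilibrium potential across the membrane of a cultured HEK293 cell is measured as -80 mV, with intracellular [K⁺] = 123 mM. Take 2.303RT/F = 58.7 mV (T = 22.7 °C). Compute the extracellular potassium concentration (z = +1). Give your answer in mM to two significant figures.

5.3 mM

Nernst: E = (58.7/1) · log₁₀([out]/[in]), so log₁₀([out]/[in]) = -80.0 × 1 / 58.7 = -1.3629.
[out]/[in] = 10^(-1.3629) = 0.04336.
[out] = 0.04336 × 123 = 5.334 mM.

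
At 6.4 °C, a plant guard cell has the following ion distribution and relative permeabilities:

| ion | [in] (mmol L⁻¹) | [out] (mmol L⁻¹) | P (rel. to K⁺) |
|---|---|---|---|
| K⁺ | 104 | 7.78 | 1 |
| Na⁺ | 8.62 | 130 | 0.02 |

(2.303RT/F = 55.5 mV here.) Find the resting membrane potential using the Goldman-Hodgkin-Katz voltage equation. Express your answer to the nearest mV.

-56 mV

Vm = 55.5 · log₁₀[(Σ P·[cation]ₒ + Σ P·[anion]ᵢ) / (Σ P·[cation]ᵢ + Σ P·[anion]ₒ)]
Numerator = 1×7.78 + 0.02×130 = 10.38
Denominator = 1×104 + 0.02×8.62 = 104.2
Vm = 55.5 · log₁₀(0.099643) = 55.5 × (-1.0016) = -55.59 mV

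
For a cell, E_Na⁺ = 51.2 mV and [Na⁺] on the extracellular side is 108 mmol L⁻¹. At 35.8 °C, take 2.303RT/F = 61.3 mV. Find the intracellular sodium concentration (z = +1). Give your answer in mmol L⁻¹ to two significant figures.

Nernst: E = (61.3/1) · log₁₀([out]/[in]), so log₁₀([out]/[in]) = 51.2 × 1 / 61.3 = 0.8352.
[out]/[in] = 10^(0.8352) = 6.843.
[in] = 108 / 6.843 = 15.78 mmol L⁻¹.

16 mmol L⁻¹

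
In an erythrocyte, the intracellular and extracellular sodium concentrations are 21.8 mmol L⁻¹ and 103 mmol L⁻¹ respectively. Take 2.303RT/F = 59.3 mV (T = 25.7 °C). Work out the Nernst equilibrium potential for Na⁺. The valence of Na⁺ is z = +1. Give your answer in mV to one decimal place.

40.0 mV

E = (59.3/z) · log₁₀([Na⁺]_out/[Na⁺]_in) with z = +1.
= (59.3/1) · log₁₀(103/21.8) = 59.30 · log₁₀(4.725)
= 59.30 · (0.6744) = 39.99 mV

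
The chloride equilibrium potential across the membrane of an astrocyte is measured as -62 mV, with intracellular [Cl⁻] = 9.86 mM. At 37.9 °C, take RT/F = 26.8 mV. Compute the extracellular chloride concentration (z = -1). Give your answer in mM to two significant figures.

Nernst: E = (26.8/-1) · ln([out]/[in]), so ln([out]/[in]) = -62.0 × -1 / 26.8 = 2.3134.
[out]/[in] = e^(2.3134) = 10.11.
[out] = 10.11 × 9.86 = 99.68 mM.

100 mM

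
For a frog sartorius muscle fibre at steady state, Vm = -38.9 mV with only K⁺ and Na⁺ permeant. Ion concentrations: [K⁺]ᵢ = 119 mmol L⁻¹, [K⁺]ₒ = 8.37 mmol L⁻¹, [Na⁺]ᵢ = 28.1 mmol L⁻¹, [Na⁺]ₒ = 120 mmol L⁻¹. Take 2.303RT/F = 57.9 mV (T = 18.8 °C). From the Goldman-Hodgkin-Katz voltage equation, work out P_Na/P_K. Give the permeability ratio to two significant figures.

0.15

Let α = P_Na/P_K. GHK: Vm = 57.9·log₁₀[(Kₒ + α·Naₒ)/(Kᵢ + α·Naᵢ)].
10^(Vm/57.9) = 10^(-38.9/57.9) = 0.21289
So 0.21289·(Kᵢ + α·Naᵢ) = Kₒ + α·Naₒ → α = (0.21289·119.0 − 8.37) / (120.0 − 0.21289·28.1)
α = (25.33 − 8.37) / (120.0 − 5.982) = 16.96/114 = 0.1488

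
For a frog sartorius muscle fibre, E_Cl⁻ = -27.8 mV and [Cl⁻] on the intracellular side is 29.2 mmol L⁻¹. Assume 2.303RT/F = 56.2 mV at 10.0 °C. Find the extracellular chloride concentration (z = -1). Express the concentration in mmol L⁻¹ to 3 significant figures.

91.2 mmol L⁻¹

Nernst: E = (56.2/-1) · log₁₀([out]/[in]), so log₁₀([out]/[in]) = -27.8 × -1 / 56.2 = 0.4947.
[out]/[in] = 10^(0.4947) = 3.124.
[out] = 3.124 × 29.2 = 91.21 mmol L⁻¹.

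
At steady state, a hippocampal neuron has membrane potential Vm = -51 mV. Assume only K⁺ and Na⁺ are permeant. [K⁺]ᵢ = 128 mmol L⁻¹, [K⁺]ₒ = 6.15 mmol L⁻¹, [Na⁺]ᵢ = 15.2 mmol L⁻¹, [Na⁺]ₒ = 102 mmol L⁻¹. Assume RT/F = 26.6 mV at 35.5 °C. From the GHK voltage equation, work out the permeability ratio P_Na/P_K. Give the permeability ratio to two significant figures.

0.13

Let α = P_Na/P_K. GHK: Vm = 26.6·ln[(Kₒ + α·Naₒ)/(Kᵢ + α·Naᵢ)].
e^(Vm/26.6) = e^(-51.0/26.6) = 0.147
So 0.147·(Kᵢ + α·Naᵢ) = Kₒ + α·Naₒ → α = (0.147·128.0 − 6.15) / (102.0 − 0.147·15.2)
α = (18.82 − 6.15) / (102.0 − 2.234) = 12.67/99.77 = 0.127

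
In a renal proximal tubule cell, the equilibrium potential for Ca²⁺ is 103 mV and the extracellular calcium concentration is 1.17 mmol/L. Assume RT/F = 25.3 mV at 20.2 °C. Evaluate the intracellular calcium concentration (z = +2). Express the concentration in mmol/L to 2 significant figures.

Nernst: E = (25.3/2) · ln([out]/[in]), so ln([out]/[in]) = 103.0 × 2 / 25.3 = 8.1423.
[out]/[in] = e^(8.1423) = 3437.
[in] = 1.17 / 3437 = 0.0003404 mmol/L.

0.00034 mmol/L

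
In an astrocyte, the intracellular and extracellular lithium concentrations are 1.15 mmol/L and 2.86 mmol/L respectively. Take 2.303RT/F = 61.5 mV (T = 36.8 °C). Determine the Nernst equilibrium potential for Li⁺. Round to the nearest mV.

E = (61.5/z) · log₁₀([Li⁺]_out/[Li⁺]_in) with z = +1.
= (61.5/1) · log₁₀(2.86/1.15) = 61.50 · log₁₀(2.487)
= 61.50 · (0.3957) = 24.33 mV

24 mV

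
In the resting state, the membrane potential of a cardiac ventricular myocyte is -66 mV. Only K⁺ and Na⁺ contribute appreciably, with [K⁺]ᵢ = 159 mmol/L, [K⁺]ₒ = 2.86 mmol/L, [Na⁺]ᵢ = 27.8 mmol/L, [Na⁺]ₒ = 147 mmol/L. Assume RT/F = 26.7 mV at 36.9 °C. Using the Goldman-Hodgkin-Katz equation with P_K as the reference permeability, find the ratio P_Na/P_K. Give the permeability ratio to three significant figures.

0.0730

Let α = P_Na/P_K. GHK: Vm = 26.7·ln[(Kₒ + α·Naₒ)/(Kᵢ + α·Naᵢ)].
e^(Vm/26.7) = e^(-66.0/26.7) = 0.084423
So 0.084423·(Kᵢ + α·Naᵢ) = Kₒ + α·Naₒ → α = (0.084423·159.0 − 2.86) / (147.0 − 0.084423·27.8)
α = (13.42 − 2.86) / (147.0 − 2.347) = 10.56/144.7 = 0.07303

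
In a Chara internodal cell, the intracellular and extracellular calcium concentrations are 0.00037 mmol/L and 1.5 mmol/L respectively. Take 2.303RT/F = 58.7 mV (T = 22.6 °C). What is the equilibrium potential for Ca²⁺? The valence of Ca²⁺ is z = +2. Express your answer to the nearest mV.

E = (58.7/z) · log₁₀([Ca²⁺]_out/[Ca²⁺]_in) with z = +2.
= (58.7/2) · log₁₀(1.5/0.00037) = 29.35 · log₁₀(4054)
= 29.35 · (3.6079) = 105.89 mV

106 mV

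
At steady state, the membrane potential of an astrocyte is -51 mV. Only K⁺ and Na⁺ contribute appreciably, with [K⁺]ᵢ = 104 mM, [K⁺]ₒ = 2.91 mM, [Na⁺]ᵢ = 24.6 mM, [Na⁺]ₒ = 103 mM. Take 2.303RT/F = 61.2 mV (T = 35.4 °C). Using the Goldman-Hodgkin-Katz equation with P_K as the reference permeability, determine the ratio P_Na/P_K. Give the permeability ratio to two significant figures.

0.12

Let α = P_Na/P_K. GHK: Vm = 61.2·log₁₀[(Kₒ + α·Naₒ)/(Kᵢ + α·Naᵢ)].
10^(Vm/61.2) = 10^(-51.0/61.2) = 0.14678
So 0.14678·(Kᵢ + α·Naᵢ) = Kₒ + α·Naₒ → α = (0.14678·104.0 − 2.91) / (103.0 − 0.14678·24.6)
α = (15.27 − 2.91) / (103.0 − 3.611) = 12.36/99.39 = 0.1243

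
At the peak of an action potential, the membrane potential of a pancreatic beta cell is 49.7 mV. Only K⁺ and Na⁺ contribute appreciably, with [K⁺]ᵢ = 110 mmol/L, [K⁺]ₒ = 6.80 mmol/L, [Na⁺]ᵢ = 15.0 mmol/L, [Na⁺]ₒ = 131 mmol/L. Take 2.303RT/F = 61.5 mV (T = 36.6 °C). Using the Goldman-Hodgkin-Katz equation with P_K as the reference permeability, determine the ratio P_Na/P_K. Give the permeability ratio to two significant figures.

Let α = P_Na/P_K. GHK: Vm = 61.5·log₁₀[(Kₒ + α·Naₒ)/(Kᵢ + α·Naᵢ)].
10^(Vm/61.5) = 10^(49.7/61.5) = 6.4288
So 6.4288·(Kᵢ + α·Naᵢ) = Kₒ + α·Naₒ → α = (6.4288·110.0 − 6.8) / (131.0 − 6.4288·15.0)
α = (707.2 − 6.8) / (131.0 − 96.43) = 700.4/34.57 = 20.26

20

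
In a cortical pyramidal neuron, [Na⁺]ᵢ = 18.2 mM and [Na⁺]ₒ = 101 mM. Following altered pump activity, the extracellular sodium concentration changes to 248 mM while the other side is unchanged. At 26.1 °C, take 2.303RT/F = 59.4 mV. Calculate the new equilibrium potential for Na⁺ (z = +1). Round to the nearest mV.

67 mV

After the shift: [Na⁺]_out = 248, [Na⁺]_in = 18.2 mM.
E_new = (59.4/1)·log₁₀(248/18.2) = 59.40 · (1.1344) = 67.38 mV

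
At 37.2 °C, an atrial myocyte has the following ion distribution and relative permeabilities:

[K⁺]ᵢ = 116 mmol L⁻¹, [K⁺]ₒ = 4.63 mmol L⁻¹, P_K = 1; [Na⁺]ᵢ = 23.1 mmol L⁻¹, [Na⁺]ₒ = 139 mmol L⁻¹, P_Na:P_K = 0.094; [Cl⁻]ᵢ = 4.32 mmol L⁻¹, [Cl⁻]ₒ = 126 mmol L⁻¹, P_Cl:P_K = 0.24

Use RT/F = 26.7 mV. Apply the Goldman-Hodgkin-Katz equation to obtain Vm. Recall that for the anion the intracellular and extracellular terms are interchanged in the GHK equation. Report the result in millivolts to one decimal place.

Vm = 26.7 · ln[(Σ P·[cation]ₒ + Σ P·[anion]ᵢ) / (Σ P·[cation]ᵢ + Σ P·[anion]ₒ)]
Numerator = 1×4.63 + 0.094×139 + 0.24×4.32 = 18.73
Denominator = 1×116 + 0.094×23.1 + 0.24×126 = 148.4
Vm = 26.7 · ln(0.12622) = 26.7 × (-2.0697) = -55.26 mV

-55.3 mV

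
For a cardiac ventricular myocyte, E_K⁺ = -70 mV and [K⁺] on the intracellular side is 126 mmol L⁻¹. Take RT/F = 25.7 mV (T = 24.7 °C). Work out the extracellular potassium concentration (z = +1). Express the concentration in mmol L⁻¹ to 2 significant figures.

Nernst: E = (25.7/1) · ln([out]/[in]), so ln([out]/[in]) = -70.0 × 1 / 25.7 = -2.7237.
[out]/[in] = e^(-2.7237) = 0.06563.
[out] = 0.06563 × 126 = 8.269 mmol L⁻¹.

8.3 mmol L⁻¹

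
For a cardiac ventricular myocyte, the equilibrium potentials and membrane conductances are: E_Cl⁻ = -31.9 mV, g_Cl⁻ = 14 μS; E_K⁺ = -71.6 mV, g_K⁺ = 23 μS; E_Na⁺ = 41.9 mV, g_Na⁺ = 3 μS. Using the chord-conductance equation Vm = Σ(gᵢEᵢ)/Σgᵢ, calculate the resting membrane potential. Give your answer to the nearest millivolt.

Σ gᵢEᵢ = 14·(-31.9) + 23·(-71.6) + 3·(41.9) = -1967.70
Σ gᵢ = 14 + 23 + 3 = 40
Vm = -1967.70 / 40 = -49.19 mV

-49 mV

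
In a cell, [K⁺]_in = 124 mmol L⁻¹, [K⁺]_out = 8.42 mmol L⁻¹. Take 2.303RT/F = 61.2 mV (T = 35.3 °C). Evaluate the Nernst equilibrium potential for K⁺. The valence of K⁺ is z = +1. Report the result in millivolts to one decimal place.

-71.5 mV

E = (61.2/z) · log₁₀([K⁺]_out/[K⁺]_in) with z = +1.
= (61.2/1) · log₁₀(8.42/124) = 61.20 · log₁₀(0.0679)
= 61.20 · (-1.1681) = -71.49 mV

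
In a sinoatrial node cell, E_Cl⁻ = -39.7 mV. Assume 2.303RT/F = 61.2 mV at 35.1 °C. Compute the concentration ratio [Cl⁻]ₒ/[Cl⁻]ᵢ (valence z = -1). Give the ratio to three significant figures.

4.45

log₁₀([out]/[in]) = E·z/(61.2) = -39.7 × -1 / 61.2 = 0.6487
[out]/[in] = 10^(0.6487) = 4.453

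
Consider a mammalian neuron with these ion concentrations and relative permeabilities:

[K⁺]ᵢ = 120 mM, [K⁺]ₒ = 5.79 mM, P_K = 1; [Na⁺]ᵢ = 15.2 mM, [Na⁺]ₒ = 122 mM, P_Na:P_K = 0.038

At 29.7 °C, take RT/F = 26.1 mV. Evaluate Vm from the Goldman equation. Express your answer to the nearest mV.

-64 mV

Vm = 26.1 · ln[(Σ P·[cation]ₒ + Σ P·[anion]ᵢ) / (Σ P·[cation]ᵢ + Σ P·[anion]ₒ)]
Numerator = 1×5.79 + 0.038×122 = 10.43
Denominator = 1×120 + 0.038×15.2 = 120.6
Vm = 26.1 · ln(0.086467) = 26.1 × (-2.4480) = -63.89 mV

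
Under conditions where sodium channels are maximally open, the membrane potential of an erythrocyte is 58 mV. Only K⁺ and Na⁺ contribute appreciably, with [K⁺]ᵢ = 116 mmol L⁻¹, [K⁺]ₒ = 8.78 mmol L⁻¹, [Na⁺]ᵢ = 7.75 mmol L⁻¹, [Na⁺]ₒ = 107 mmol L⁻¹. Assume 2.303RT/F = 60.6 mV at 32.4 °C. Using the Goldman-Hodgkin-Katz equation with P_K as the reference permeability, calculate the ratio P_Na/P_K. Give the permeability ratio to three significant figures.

28.3

Let α = P_Na/P_K. GHK: Vm = 60.6·log₁₀[(Kₒ + α·Naₒ)/(Kᵢ + α·Naᵢ)].
10^(Vm/60.6) = 10^(58.0/60.6) = 9.0593
So 9.0593·(Kᵢ + α·Naᵢ) = Kₒ + α·Naₒ → α = (9.0593·116.0 − 8.78) / (107.0 − 9.0593·7.75)
α = (1051 − 8.78) / (107.0 − 70.21) = 1042/36.79 = 28.33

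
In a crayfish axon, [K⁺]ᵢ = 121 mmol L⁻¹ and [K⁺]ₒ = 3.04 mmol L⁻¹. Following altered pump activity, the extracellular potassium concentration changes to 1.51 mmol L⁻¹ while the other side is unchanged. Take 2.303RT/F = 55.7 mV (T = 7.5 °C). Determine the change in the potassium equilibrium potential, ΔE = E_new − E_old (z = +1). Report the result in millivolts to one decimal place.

-16.9 mV

E_old = (55.7/1)·log₁₀(3.04/121) = -89.12 mV
E_new = (55.7/1)·log₁₀(1.51/121) = -106.04 mV
ΔE = -106.04 − (-89.12) = -16.93 mV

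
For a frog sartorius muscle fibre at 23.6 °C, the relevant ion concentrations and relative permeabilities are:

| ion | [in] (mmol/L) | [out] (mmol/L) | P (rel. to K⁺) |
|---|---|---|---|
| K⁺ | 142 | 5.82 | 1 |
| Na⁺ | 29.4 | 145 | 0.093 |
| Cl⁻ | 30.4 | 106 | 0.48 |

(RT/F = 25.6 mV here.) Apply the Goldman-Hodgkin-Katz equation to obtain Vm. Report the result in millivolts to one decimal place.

-44.9 mV

Vm = 25.6 · ln[(Σ P·[cation]ₒ + Σ P·[anion]ᵢ) / (Σ P·[cation]ᵢ + Σ P·[anion]ₒ)]
Numerator = 1×5.82 + 0.093×145 + 0.48×30.4 = 33.9
Denominator = 1×142 + 0.093×29.4 + 0.48×106 = 195.6
Vm = 25.6 · ln(0.17328) = 25.6 × (-1.7528) = -44.87 mV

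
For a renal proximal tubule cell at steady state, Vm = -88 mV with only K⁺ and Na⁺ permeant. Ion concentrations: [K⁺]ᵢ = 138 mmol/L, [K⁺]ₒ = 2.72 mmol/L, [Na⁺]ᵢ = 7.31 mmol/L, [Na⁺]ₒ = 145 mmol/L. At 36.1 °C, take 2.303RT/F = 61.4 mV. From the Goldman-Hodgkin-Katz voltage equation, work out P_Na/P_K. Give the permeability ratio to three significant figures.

Let α = P_Na/P_K. GHK: Vm = 61.4·log₁₀[(Kₒ + α·Naₒ)/(Kᵢ + α·Naᵢ)].
10^(Vm/61.4) = 10^(-88.0/61.4) = 0.036879
So 0.036879·(Kᵢ + α·Naᵢ) = Kₒ + α·Naₒ → α = (0.036879·138.0 − 2.72) / (145.0 − 0.036879·7.31)
α = (5.089 − 2.72) / (145.0 − 0.2696) = 2.369/144.7 = 0.01637

0.0164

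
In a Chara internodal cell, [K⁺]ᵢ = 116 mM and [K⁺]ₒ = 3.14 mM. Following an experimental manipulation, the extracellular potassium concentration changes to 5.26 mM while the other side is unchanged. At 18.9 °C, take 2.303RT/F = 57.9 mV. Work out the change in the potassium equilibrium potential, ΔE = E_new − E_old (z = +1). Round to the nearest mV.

E_old = (57.9/1)·log₁₀(3.14/116) = -90.76 mV
E_new = (57.9/1)·log₁₀(5.26/116) = -77.79 mV
ΔE = -77.79 − (-90.76) = 12.97 mV

13 mV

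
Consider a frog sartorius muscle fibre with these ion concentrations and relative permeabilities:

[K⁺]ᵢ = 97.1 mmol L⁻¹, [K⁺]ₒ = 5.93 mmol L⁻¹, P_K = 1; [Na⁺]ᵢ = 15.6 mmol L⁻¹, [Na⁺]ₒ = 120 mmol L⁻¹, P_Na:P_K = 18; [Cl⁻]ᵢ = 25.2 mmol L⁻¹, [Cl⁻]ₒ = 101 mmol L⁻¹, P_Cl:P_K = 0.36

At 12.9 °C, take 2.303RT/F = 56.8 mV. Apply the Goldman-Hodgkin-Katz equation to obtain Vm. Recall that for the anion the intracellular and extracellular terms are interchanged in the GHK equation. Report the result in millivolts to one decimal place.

40.9 mV

Vm = 56.8 · log₁₀[(Σ P·[cation]ₒ + Σ P·[anion]ᵢ) / (Σ P·[cation]ᵢ + Σ P·[anion]ₒ)]
Numerator = 1×5.93 + 18×120 + 0.36×25.2 = 2175
Denominator = 1×97.1 + 18×15.6 + 0.36×101 = 414.3
Vm = 56.8 · log₁₀(5.2503) = 56.8 × (0.7202) = 40.91 mV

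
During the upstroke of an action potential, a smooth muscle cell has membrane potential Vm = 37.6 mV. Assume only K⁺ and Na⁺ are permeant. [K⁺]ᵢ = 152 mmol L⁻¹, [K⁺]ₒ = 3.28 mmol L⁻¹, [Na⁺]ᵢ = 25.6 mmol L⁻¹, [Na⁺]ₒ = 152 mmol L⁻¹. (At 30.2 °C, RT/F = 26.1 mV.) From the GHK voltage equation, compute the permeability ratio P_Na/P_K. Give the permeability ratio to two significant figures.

Let α = P_Na/P_K. GHK: Vm = 26.1·ln[(Kₒ + α·Naₒ)/(Kᵢ + α·Naᵢ)].
e^(Vm/26.1) = e^(37.6/26.1) = 4.2233
So 4.2233·(Kᵢ + α·Naᵢ) = Kₒ + α·Naₒ → α = (4.2233·152.0 − 3.28) / (152.0 − 4.2233·25.6)
α = (641.9 − 3.28) / (152.0 − 108.1) = 638.7/43.88 = 14.55

15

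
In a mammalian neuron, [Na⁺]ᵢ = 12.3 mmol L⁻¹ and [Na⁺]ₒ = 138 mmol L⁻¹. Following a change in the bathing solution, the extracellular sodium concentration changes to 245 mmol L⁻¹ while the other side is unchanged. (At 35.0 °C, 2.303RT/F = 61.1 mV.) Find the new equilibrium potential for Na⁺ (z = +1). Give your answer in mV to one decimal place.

After the shift: [Na⁺]_out = 245, [Na⁺]_in = 12.3 mmol L⁻¹.
E_new = (61.1/1)·log₁₀(245/12.3) = 61.10 · (1.2993) = 79.38 mV

79.4 mV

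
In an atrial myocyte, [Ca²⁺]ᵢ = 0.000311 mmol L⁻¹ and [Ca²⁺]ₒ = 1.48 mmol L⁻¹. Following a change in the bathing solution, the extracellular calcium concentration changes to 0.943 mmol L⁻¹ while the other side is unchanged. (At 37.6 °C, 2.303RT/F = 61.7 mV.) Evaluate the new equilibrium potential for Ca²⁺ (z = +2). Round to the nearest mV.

After the shift: [Ca²⁺]_out = 0.943, [Ca²⁺]_in = 0.000311 mmol L⁻¹.
E_new = (61.7/2)·log₁₀(0.943/0.000311) = 30.85 · (3.4818) = 107.41 mV

107 mV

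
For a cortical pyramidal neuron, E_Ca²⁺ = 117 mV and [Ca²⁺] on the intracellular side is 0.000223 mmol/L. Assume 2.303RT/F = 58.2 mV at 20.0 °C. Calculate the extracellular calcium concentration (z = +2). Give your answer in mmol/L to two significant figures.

2.3 mmol/L

Nernst: E = (58.2/2) · log₁₀([out]/[in]), so log₁₀([out]/[in]) = 117.0 × 2 / 58.2 = 4.0206.
[out]/[in] = 10^(4.0206) = 1.049e+04.
[out] = 1.049e+04 × 0.000223 = 2.338 mmol/L.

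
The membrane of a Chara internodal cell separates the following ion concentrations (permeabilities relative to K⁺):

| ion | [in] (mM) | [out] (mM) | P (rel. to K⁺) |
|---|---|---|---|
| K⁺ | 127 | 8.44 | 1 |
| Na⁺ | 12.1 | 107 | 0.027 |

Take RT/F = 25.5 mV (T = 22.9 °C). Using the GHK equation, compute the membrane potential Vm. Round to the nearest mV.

Vm = 25.5 · ln[(Σ P·[cation]ₒ + Σ P·[anion]ᵢ) / (Σ P·[cation]ᵢ + Σ P·[anion]ₒ)]
Numerator = 1×8.44 + 0.027×107 = 11.33
Denominator = 1×127 + 0.027×12.1 = 127.3
Vm = 25.5 · ln(0.088976) = 25.5 × (-2.4194) = -61.69 mV

-62 mV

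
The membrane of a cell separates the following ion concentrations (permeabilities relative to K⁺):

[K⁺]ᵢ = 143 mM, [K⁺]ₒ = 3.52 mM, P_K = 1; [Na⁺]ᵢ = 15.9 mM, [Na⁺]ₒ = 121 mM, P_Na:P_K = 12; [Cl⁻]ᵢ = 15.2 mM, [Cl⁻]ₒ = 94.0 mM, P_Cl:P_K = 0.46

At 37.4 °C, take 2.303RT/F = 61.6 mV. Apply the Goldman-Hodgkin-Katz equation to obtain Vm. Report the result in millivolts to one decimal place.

36.3 mV

Vm = 61.6 · log₁₀[(Σ P·[cation]ₒ + Σ P·[anion]ᵢ) / (Σ P·[cation]ᵢ + Σ P·[anion]ₒ)]
Numerator = 1×3.52 + 12×121 + 0.46×15.2 = 1463
Denominator = 1×143 + 12×15.9 + 0.46×94.0 = 377
Vm = 61.6 · log₁₀(3.8789) = 61.6 × (0.5887) = 36.26 mV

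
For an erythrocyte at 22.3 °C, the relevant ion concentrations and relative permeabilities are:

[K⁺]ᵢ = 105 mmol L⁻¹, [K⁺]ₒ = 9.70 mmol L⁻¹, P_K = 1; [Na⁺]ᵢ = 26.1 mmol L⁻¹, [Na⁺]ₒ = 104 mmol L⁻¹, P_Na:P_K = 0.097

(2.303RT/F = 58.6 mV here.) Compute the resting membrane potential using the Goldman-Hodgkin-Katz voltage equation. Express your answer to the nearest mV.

-43 mV

Vm = 58.6 · log₁₀[(Σ P·[cation]ₒ + Σ P·[anion]ᵢ) / (Σ P·[cation]ᵢ + Σ P·[anion]ₒ)]
Numerator = 1×9.70 + 0.097×104 = 19.79
Denominator = 1×105 + 0.097×26.1 = 107.5
Vm = 58.6 · log₁₀(0.18402) = 58.6 × (-0.7351) = -43.08 mV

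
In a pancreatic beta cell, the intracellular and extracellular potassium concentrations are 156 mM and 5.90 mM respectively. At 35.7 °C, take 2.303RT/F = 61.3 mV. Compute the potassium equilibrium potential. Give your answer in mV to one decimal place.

-87.2 mV

E = (61.3/z) · log₁₀([K⁺]_out/[K⁺]_in) with z = +1.
= (61.3/1) · log₁₀(5.90/156) = 61.30 · log₁₀(0.03782)
= 61.30 · (-1.4223) = -87.19 mV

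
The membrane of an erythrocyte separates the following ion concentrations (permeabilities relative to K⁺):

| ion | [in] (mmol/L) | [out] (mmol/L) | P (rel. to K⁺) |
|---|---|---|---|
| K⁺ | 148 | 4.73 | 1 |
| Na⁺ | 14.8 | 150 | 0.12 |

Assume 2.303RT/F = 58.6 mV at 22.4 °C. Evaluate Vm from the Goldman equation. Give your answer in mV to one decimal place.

Vm = 58.6 · log₁₀[(Σ P·[cation]ₒ + Σ P·[anion]ᵢ) / (Σ P·[cation]ᵢ + Σ P·[anion]ₒ)]
Numerator = 1×4.73 + 0.12×150 = 22.73
Denominator = 1×148 + 0.12×14.8 = 149.8
Vm = 58.6 · log₁₀(0.15176) = 58.6 × (-0.8188) = -47.98 mV

-48.0 mV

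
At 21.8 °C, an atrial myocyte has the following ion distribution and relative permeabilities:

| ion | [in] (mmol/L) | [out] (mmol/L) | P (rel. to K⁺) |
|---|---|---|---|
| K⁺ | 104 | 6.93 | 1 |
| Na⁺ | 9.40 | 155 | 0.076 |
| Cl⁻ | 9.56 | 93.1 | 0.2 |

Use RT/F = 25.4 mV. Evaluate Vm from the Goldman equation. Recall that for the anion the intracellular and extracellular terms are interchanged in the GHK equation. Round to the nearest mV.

Vm = 25.4 · ln[(Σ P·[cation]ₒ + Σ P·[anion]ᵢ) / (Σ P·[cation]ᵢ + Σ P·[anion]ₒ)]
Numerator = 1×6.93 + 0.076×155 + 0.2×9.56 = 20.62
Denominator = 1×104 + 0.076×9.40 + 0.2×93.1 = 123.3
Vm = 25.4 · ln(0.1672) = 25.4 × (-1.7885) = -45.43 mV

-45 mV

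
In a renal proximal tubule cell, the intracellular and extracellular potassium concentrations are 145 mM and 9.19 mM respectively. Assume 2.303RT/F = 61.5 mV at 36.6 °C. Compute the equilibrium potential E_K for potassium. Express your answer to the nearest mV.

E = (61.5/z) · log₁₀([K⁺]_out/[K⁺]_in) with z = +1.
= (61.5/1) · log₁₀(9.19/145) = 61.50 · log₁₀(0.06338)
= 61.50 · (-1.1981) = -73.68 mV

-74 mV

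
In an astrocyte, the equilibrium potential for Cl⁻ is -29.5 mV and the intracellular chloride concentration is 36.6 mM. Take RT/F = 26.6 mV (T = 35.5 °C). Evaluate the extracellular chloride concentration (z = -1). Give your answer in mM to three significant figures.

Nernst: E = (26.6/-1) · ln([out]/[in]), so ln([out]/[in]) = -29.5 × -1 / 26.6 = 1.1090.
[out]/[in] = e^(1.1090) = 3.031.
[out] = 3.031 × 36.6 = 110.9 mM.

111 mM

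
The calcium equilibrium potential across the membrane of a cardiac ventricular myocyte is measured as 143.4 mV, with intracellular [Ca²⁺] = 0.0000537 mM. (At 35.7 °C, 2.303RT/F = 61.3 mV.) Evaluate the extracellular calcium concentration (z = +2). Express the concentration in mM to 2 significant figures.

2.6 mM

Nernst: E = (61.3/2) · log₁₀([out]/[in]), so log₁₀([out]/[in]) = 143.4 × 2 / 61.3 = 4.6786.
[out]/[in] = 10^(4.6786) = 4.771e+04.
[out] = 4.771e+04 × 0.0000537 = 2.562 mM.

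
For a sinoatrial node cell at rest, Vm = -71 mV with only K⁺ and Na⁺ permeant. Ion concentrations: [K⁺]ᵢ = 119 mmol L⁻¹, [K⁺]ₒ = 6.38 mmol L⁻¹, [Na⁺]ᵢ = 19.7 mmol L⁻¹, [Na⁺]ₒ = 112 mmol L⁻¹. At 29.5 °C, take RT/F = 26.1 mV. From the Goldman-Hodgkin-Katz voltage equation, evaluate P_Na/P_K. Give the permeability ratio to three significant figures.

Let α = P_Na/P_K. GHK: Vm = 26.1·ln[(Kₒ + α·Naₒ)/(Kᵢ + α·Naᵢ)].
e^(Vm/26.1) = e^(-71.0/26.1) = 0.065855
So 0.065855·(Kᵢ + α·Naᵢ) = Kₒ + α·Naₒ → α = (0.065855·119.0 − 6.38) / (112.0 − 0.065855·19.7)
α = (7.837 − 6.38) / (112.0 − 1.297) = 1.457/110.7 = 0.01316

0.0132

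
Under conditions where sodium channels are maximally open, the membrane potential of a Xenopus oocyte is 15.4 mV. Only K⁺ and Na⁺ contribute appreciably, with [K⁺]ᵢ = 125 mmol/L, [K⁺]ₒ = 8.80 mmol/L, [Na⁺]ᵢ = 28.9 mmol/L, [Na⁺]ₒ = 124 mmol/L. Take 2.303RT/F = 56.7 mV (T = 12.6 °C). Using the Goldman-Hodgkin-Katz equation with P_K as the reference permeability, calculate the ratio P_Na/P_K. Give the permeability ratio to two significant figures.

Let α = P_Na/P_K. GHK: Vm = 56.7·log₁₀[(Kₒ + α·Naₒ)/(Kᵢ + α·Naᵢ)].
10^(Vm/56.7) = 10^(15.4/56.7) = 1.869
So 1.869·(Kᵢ + α·Naᵢ) = Kₒ + α·Naₒ → α = (1.869·125.0 − 8.8) / (124.0 − 1.869·28.9)
α = (233.6 − 8.8) / (124.0 − 54.01) = 224.8/69.99 = 3.212

3.2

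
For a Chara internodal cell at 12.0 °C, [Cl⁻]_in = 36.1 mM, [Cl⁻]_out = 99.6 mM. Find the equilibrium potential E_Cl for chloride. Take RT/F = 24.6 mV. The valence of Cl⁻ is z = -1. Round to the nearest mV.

E = (24.6/z) · ln([Cl⁻]_out/[Cl⁻]_in) with z = -1.
For an anion, dividing by z = -1 reverses the sign.
= (24.6/-1) · ln(99.6/36.1) = -24.60 · ln(2.759)
= -24.60 · (1.0149) = -24.97 mV

-25 mV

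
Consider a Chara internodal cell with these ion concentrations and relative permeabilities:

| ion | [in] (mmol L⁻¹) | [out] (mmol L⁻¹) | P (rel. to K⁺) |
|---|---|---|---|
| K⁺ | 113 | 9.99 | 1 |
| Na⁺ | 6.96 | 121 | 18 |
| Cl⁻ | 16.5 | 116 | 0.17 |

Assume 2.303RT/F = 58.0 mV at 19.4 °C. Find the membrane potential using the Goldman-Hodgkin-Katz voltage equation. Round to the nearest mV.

Vm = 58.0 · log₁₀[(Σ P·[cation]ₒ + Σ P·[anion]ᵢ) / (Σ P·[cation]ᵢ + Σ P·[anion]ₒ)]
Numerator = 1×9.99 + 18×121 + 0.17×16.5 = 2191
Denominator = 1×113 + 18×6.96 + 0.17×116 = 258
Vm = 58.0 · log₁₀(8.4915) = 58.0 × (0.9290) = 53.88 mV

54 mV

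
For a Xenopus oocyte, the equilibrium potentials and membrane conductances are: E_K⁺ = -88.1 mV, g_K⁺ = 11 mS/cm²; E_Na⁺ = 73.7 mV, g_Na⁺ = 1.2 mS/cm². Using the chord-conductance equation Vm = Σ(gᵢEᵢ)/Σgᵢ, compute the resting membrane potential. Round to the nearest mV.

-72 mV

Σ gᵢEᵢ = 11·(-88.1) + 1.2·(73.7) = -880.66
Σ gᵢ = 11 + 1.2 = 12.2
Vm = -880.66 / 12.2 = -72.19 mV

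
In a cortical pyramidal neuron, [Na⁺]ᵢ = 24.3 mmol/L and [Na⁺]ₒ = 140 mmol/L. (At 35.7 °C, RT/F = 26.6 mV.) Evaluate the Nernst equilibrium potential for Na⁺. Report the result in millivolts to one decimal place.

46.6 mV

E = (26.6/z) · ln([Na⁺]_out/[Na⁺]_in) with z = +1.
= (26.6/1) · ln(140/24.3) = 26.60 · ln(5.761)
= 26.60 · (1.7512) = 46.58 mV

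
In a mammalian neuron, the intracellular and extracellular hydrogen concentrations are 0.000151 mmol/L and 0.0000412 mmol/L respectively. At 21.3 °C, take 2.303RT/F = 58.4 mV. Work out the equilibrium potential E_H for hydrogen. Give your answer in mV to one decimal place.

E = (58.4/z) · log₁₀([H⁺]_out/[H⁺]_in) with z = +1.
= (58.4/1) · log₁₀(0.0000412/0.000151) = 58.40 · log₁₀(0.2728)
= 58.40 · (-0.5641) = -32.94 mV

-32.9 mV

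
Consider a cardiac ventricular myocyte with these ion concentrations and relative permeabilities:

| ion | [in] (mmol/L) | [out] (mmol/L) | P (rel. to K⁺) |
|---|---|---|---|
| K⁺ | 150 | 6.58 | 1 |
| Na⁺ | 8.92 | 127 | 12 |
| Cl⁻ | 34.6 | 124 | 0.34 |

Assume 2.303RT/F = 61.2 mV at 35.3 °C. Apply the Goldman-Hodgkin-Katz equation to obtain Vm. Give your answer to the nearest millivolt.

44 mV

Vm = 61.2 · log₁₀[(Σ P·[cation]ₒ + Σ P·[anion]ᵢ) / (Σ P·[cation]ᵢ + Σ P·[anion]ₒ)]
Numerator = 1×6.58 + 12×127 + 0.34×34.6 = 1542
Denominator = 1×150 + 12×8.92 + 0.34×124 = 299.2
Vm = 61.2 · log₁₀(5.1549) = 61.2 × (0.7122) = 43.59 mV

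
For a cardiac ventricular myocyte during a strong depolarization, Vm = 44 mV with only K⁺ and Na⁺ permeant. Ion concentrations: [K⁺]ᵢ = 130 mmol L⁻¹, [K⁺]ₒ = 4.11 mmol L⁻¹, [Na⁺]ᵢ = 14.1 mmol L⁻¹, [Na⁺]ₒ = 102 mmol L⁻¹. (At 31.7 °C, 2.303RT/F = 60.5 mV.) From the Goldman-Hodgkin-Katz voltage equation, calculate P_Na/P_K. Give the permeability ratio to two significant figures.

Let α = P_Na/P_K. GHK: Vm = 60.5·log₁₀[(Kₒ + α·Naₒ)/(Kᵢ + α·Naᵢ)].
10^(Vm/60.5) = 10^(44.0/60.5) = 5.3367
So 5.3367·(Kᵢ + α·Naᵢ) = Kₒ + α·Naₒ → α = (5.3367·130.0 − 4.11) / (102.0 − 5.3367·14.1)
α = (693.8 − 4.11) / (102.0 − 75.25) = 689.7/26.75 = 25.78

26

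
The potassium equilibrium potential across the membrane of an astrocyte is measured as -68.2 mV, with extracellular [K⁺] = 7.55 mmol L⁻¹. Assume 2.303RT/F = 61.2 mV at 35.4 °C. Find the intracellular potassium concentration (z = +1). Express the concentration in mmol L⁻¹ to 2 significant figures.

Nernst: E = (61.2/1) · log₁₀([out]/[in]), so log₁₀([out]/[in]) = -68.2 × 1 / 61.2 = -1.1144.
[out]/[in] = 10^(-1.1144) = 0.07685.
[in] = 7.55 / 0.07685 = 98.25 mmol L⁻¹.

98 mmol L⁻¹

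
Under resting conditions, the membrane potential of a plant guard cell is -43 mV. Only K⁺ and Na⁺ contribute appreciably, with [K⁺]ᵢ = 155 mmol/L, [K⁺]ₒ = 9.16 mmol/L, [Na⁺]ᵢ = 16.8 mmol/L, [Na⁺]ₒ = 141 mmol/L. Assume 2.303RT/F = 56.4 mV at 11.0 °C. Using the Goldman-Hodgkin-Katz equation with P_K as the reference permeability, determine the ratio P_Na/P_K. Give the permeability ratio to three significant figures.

Let α = P_Na/P_K. GHK: Vm = 56.4·log₁₀[(Kₒ + α·Naₒ)/(Kᵢ + α·Naᵢ)].
10^(Vm/56.4) = 10^(-43.0/56.4) = 0.17282
So 0.17282·(Kᵢ + α·Naᵢ) = Kₒ + α·Naₒ → α = (0.17282·155.0 − 9.16) / (141.0 − 0.17282·16.8)
α = (26.79 − 9.16) / (141.0 − 2.903) = 17.63/138.1 = 0.1276

0.128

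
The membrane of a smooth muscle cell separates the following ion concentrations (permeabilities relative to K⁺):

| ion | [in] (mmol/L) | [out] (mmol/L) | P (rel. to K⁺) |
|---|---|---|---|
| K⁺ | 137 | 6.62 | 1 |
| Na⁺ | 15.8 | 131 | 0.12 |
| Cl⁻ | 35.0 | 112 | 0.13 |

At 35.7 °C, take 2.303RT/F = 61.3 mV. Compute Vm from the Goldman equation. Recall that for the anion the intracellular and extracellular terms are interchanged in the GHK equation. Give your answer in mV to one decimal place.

Vm = 61.3 · log₁₀[(Σ P·[cation]ₒ + Σ P·[anion]ᵢ) / (Σ P·[cation]ᵢ + Σ P·[anion]ₒ)]
Numerator = 1×6.62 + 0.12×131 + 0.13×35.0 = 26.89
Denominator = 1×137 + 0.12×15.8 + 0.13×112 = 153.5
Vm = 61.3 · log₁₀(0.17523) = 61.3 × (-0.7564) = -46.37 mV

-46.4 mV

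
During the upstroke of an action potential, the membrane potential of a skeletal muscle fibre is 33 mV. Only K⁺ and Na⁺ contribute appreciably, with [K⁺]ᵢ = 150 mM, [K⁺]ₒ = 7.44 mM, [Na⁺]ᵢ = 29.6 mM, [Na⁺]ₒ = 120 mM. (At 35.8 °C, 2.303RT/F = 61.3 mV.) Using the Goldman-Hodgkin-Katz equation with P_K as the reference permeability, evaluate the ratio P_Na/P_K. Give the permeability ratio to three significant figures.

28.8

Let α = P_Na/P_K. GHK: Vm = 61.3·log₁₀[(Kₒ + α·Naₒ)/(Kᵢ + α·Naᵢ)].
10^(Vm/61.3) = 10^(33.0/61.3) = 3.4541
So 3.4541·(Kᵢ + α·Naᵢ) = Kₒ + α·Naₒ → α = (3.4541·150.0 − 7.44) / (120.0 − 3.4541·29.6)
α = (518.1 − 7.44) / (120.0 − 102.2) = 510.7/17.76 = 28.76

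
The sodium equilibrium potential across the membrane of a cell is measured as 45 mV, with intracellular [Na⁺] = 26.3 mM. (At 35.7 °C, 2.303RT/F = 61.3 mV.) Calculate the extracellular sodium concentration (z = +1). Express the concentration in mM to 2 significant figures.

Nernst: E = (61.3/1) · log₁₀([out]/[in]), so log₁₀([out]/[in]) = 45.0 × 1 / 61.3 = 0.7341.
[out]/[in] = 10^(0.7341) = 5.421.
[out] = 5.421 × 26.3 = 142.6 mM.

140 mM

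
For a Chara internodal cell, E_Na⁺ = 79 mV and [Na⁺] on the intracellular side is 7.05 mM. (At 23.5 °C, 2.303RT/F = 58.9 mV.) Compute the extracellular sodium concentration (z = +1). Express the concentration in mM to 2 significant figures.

150 mM

Nernst: E = (58.9/1) · log₁₀([out]/[in]), so log₁₀([out]/[in]) = 79.0 × 1 / 58.9 = 1.3413.
[out]/[in] = 10^(1.3413) = 21.94.
[out] = 21.94 × 7.05 = 154.7 mM.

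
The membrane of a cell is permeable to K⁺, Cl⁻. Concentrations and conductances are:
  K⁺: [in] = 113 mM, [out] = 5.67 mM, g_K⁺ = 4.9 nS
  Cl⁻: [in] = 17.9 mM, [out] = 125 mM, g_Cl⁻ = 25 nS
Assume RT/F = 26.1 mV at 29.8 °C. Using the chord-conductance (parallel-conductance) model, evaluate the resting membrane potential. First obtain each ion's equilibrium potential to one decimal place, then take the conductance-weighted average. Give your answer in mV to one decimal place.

E_K⁺ = (26.1/1)·ln(5.67/113) = -78.1 mV
E_Cl⁻ = (26.1/-1)·ln(125/17.9) = -50.7 mV
Vm = (Σ gᵢEᵢ)/(Σ gᵢ) = (4.9·-78.1 + 25·-50.7) / (4.9 + 25)
= -1650.19 / 29.9 = -55.19 mV

-55.2 mV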